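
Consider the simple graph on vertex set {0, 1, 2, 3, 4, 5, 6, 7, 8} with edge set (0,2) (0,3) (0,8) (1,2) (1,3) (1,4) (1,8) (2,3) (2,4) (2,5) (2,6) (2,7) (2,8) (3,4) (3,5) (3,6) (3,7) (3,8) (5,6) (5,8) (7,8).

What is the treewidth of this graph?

3

A width-3 tree decomposition is:
Bags: B1 = {2, 3, 5, 8}  B2 = {2, 3, 5, 6}  B3 = {2, 3, 7, 8}  B4 = {0, 2, 3, 8}  B5 = {1, 2, 3, 8}  B6 = {1, 2, 3, 4}
Tree: B1–B2, B1–B3, B1–B4, B4–B5, B5–B6
Every bag has size at most 4, so the width is 4 − 1 = 3 and tw(G) ≤ 3. On the other hand G contains the 4-clique {0, 2, 3, 8}. A clique must lie in a single bag of any decomposition, so no decomposition can have width below 3. Combining the bounds, tw(G) = 3.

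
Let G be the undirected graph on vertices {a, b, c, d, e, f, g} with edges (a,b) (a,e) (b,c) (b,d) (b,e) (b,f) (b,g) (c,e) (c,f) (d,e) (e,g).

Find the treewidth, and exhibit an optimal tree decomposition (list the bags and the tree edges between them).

Each bag holds 3 vertices, so the decomposition has width 2, which upper-bounds the treewidth. For the lower bound, the 3 vertices {b, d, e} are pairwise adjacent, and any tree decomposition puts a clique entirely inside one bag — forcing width ≥ 2. The upper and lower bounds meet at 2, so that is the treewidth.

Treewidth 2.
Bags: B1 = {b, e, g}  B2 = {a, b, e}  B3 = {b, c, e}  B4 = {b, d, e}  B5 = {b, c, f}
Tree: B1–B2, B2–B3, B1–B4, B3–B5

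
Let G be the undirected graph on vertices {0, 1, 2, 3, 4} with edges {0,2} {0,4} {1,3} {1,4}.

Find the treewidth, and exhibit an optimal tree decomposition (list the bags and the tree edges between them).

Treewidth 1.
One optimal decomposition is:
Bags: B1 = {1, 3}  B2 = {1, 4}  B3 = {0, 4}  B4 = {0, 2}
Tree: B1–B2, B2–B3, B3–B4

Every bag has size at most 2, so the width is 2 − 1 = 1 and tw(G) ≤ 1. G has an edge, so its treewidth is at least 1. Combining the bounds, tw(G) = 1.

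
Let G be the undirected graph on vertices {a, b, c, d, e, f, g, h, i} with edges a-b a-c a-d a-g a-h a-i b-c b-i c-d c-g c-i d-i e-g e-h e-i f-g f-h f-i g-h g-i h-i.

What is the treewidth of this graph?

3

A width-3 tree decomposition is:
Bags: B1 = {a, g, h, i}  B2 = {f, g, h, i}  B3 = {e, g, h, i}  B4 = {a, c, g, i}  B5 = {a, b, c, i}  B6 = {a, c, d, i}
Tree: B1–B2, B1–B3, B1–B4, B4–B5, B5–B6
Each bag holds 4 vertices, so the decomposition has width 3, which upper-bounds the treewidth. For the lower bound, the 4 vertices {a, c, d, i} are pairwise adjacent, and any tree decomposition puts a clique entirely inside one bag — forcing width ≥ 3. Hence tw(G) = 3 exactly.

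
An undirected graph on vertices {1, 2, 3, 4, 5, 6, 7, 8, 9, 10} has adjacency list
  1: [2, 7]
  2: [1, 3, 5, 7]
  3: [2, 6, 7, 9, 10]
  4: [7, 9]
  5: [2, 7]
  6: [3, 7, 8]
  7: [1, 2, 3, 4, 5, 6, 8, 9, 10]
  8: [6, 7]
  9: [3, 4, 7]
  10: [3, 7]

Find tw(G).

A width-2 tree decomposition is:
Bags: B1 = {4, 7, 9}  B2 = {3, 7, 9}  B3 = {3, 7, 10}  B4 = {3, 6, 7}  B5 = {2, 3, 7}  B6 = {1, 2, 7}  B7 = {2, 5, 7}  B8 = {6, 7, 8}
Tree: B1–B2, B2–B3, B3–B4, B2–B5, B5–B6, B5–B7, B4–B8
Each bag holds 3 vertices, so the decomposition has width 2, which upper-bounds the treewidth. On the other hand G contains the 3-clique {1, 2, 7}. A clique must lie in a single bag of any decomposition, so no decomposition can have width below 2. Therefore the treewidth is 2.

2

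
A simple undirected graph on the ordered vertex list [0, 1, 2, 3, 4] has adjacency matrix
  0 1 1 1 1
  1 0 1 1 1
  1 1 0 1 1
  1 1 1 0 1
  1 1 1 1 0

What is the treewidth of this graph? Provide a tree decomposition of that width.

Treewidth 4.
Bags: B1 = {0, 1, 2, 3, 4}
Tree: (single bag)

A single bag containing all 5 vertices is trivially a valid decomposition of width 4. Conversely, {0, 1, 2, 3, 4} is a clique of size 5, and the vertices of any clique must share a bag in every tree decomposition; so some bag has ≥ 5 vertices and tw(G) ≥ 4. Hence tw(G) = 4 exactly.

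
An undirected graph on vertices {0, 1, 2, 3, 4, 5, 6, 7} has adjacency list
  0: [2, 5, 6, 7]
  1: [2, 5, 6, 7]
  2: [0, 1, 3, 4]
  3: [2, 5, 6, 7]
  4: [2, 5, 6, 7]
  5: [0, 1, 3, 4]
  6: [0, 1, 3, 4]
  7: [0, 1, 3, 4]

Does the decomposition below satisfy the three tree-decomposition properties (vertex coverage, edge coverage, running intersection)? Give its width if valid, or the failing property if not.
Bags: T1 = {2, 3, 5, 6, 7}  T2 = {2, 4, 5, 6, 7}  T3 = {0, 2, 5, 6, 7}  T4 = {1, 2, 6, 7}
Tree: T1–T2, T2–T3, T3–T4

A tree decomposition must satisfy three properties: every vertex lies in some bag; for every edge, both endpoints lie together in some bag; and for every vertex, the bags containing it form a connected subtree. Here edge (5,1) lies in no bag, so the decomposition is invalid.

No — edge (5,1) lies in no bag.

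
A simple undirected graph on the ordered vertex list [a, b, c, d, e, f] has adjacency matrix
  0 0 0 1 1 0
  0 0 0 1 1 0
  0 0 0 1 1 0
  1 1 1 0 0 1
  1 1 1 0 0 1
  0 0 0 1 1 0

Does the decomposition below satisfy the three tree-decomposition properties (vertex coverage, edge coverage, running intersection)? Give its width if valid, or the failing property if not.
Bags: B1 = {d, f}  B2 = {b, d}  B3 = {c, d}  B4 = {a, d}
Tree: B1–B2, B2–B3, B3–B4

No — vertex e appears in no bag.

A tree decomposition must satisfy three properties: every vertex lies in some bag; for every edge, both endpoints lie together in some bag; and for every vertex, the bags containing it form a connected subtree. Here vertex e appears in no bag, so the decomposition is invalid.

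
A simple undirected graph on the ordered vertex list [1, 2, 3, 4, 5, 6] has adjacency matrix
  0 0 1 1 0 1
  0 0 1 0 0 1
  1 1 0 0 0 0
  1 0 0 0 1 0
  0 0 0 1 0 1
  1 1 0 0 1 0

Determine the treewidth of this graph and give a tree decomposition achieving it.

Every bag has size at most 3, so the width is 3 − 1 = 2 and tw(G) ≤ 2. The edges 3–2–6–1–3 form a cycle, so G is not a tree and its treewidth is at least 2. The upper and lower bounds meet at 2, so that is the treewidth.

Treewidth 2.
One optimal decomposition is:
Bags: B1 = {1, 2, 3}  B2 = {1, 2, 6}  B3 = {1, 4, 6}  B4 = {4, 5, 6}
Tree: B1–B2, B2–B3, B3–B4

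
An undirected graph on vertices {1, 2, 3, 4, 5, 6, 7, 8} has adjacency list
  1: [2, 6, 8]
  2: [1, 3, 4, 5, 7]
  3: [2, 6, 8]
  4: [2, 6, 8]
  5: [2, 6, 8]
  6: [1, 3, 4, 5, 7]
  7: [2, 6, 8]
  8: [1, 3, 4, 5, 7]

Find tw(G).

A width-3 tree decomposition is:
Bags: B1 = {2, 5, 6, 8}  B2 = {1, 2, 6, 8}  B3 = {2, 3, 6, 8}  B4 = {2, 6, 7, 8}  B5 = {2, 4, 6, 8}
Tree: B1–B2, B2–B3, B3–B4, B4–B5
Every bag has size at most 4, so the width is 4 − 1 = 3 and tw(G) ≤ 3. For the lower bound: the 4 vertex sets {5,8}, {1,6}, {2}, {3} are disjoint, each induces a connected subgraph, and every pair is joined by at least one edge of G. Contracting each set to a single vertex therefore yields K_{4} as a minor, and since treewidth is minor-monotone, tw(G) ≥ tw(K_{4}) = 3. Combining the bounds, tw(G) = 3.

3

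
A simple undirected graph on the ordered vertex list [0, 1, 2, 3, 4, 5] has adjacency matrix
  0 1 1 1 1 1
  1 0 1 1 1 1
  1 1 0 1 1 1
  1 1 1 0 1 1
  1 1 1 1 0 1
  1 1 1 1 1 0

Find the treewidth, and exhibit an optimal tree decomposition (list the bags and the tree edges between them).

Treewidth 5.
One optimal decomposition is:
Bags: B1 = {0, 1, 2, 3, 4, 5}
Tree: (single bag)

With just one bag of size 6, the width is 6 − 1 = 5, so tw(G) ≤ 5. On the other hand G contains the 6-clique {0, 1, 2, 3, 4, 5}. A clique must lie in a single bag of any decomposition, so no decomposition can have width below 5. The upper and lower bounds meet at 5, so that is the treewidth.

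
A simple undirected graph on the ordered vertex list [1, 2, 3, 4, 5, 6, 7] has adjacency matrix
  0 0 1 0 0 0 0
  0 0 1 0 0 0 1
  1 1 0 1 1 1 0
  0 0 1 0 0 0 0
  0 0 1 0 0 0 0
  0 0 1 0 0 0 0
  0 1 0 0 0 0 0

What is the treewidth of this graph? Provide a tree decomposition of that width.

Every bag has size at most 2, so the width is 2 − 1 = 1 and tw(G) ≤ 1. G has an edge, so its treewidth is at least 1. The upper and lower bounds meet at 1, so that is the treewidth.

Treewidth 1.
One optimal decomposition is:
Bags: B1 = {3, 4}  B2 = {3, 6}  B3 = {2, 3}  B4 = {1, 3}  B5 = {2, 7}  B6 = {3, 5}
Tree: B1–B2, B2–B3, B3–B4, B3–B5, B1–B6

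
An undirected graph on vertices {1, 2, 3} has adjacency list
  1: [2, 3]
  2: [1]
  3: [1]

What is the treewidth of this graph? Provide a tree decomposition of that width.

Every bag has size at most 2, so the width is 2 − 1 = 1 and tw(G) ≤ 1. Since G has at least one edge (e.g. 1–3), it is not an edgeless graph, so tw(G) ≥ 1. Hence tw(G) = 1 exactly.

Treewidth 1.
One such decomposition:
Bags: B1 = {1, 3}  B2 = {1, 2}
Tree: B1–B2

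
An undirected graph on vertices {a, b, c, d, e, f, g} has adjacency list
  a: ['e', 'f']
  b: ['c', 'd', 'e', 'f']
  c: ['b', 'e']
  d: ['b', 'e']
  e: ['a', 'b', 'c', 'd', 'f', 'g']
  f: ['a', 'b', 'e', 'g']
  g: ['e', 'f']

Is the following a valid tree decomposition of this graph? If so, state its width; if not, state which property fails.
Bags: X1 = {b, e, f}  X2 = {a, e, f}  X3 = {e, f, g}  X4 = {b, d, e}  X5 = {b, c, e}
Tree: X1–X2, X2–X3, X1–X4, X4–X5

Yes; width 2.

Checking the three conditions: (i) the bags cover all of {a, b, c, d, e, f, g}; (ii) for each edge, some bag contains both endpoints; (iii) the bags containing any fixed vertex form a subtree. All hold, so the decomposition is valid with width 3 − 1 = 2.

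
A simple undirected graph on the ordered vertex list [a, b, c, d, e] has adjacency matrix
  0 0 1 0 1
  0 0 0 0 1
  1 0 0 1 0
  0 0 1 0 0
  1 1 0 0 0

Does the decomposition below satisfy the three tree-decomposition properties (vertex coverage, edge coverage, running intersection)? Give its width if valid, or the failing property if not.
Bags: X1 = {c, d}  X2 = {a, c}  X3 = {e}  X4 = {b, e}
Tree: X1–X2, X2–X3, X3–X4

A tree decomposition must satisfy three properties: every vertex lies in some bag; for every edge, both endpoints lie together in some bag; and for every vertex, the bags containing it form a connected subtree. Here edge (a,e) lies in no bag, so the decomposition is invalid.

No — edge (a,e) lies in no bag.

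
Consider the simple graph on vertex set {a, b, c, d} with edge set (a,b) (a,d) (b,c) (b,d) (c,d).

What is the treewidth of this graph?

2

A width-2 tree decomposition is:
Bags: B1 = {b, c, d}  B2 = {a, b, d}
Tree: B1–B2
Each bag holds 3 vertices, so the decomposition has width 2, which upper-bounds the treewidth. For the lower bound, the 3 vertices {b, c, d} are pairwise adjacent, and any tree decomposition puts a clique entirely inside one bag — forcing width ≥ 2. Combining the bounds, tw(G) = 2.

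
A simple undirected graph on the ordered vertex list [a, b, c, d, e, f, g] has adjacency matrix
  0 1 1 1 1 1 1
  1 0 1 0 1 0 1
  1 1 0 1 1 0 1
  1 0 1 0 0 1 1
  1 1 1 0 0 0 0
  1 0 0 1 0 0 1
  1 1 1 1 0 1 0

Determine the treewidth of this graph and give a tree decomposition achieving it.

Treewidth 3.
One such decomposition:
Bags: B1 = {a, b, c, g}  B2 = {a, c, d, g}  B3 = {a, b, c, e}  B4 = {a, d, f, g}
Tree: B1–B2, B1–B3, B2–B4

Every bag has size at most 4, so the width is 4 − 1 = 3 and tw(G) ≤ 3. On the other hand G contains the 4-clique {a, c, d, g}. A clique must lie in a single bag of any decomposition, so no decomposition can have width below 3. Combining the bounds, tw(G) = 3.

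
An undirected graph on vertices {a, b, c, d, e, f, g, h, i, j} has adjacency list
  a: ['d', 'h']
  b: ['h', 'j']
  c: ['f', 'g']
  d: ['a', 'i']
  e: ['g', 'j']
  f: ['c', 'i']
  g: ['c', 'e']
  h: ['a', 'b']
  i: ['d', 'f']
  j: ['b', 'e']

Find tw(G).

A width-2 tree decomposition is:
Bags: B1 = {a, d, h}  B2 = {b, d, h}  B3 = {b, d, j}  B4 = {d, e, j}  B5 = {d, e, g}  B6 = {c, d, g}  B7 = {c, d, f}  B8 = {d, f, i}
Tree: B1–B2, B2–B3, B3–B4, B4–B5, B5–B6, B6–B7, B7–B8
Each bag holds 3 vertices, so the decomposition has width 2, which upper-bounds the treewidth. The edges d–a–h–b–j–e–g–c–f–i–d form a cycle, so G is not a tree and its treewidth is at least 2. The upper and lower bounds meet at 2, so that is the treewidth.

2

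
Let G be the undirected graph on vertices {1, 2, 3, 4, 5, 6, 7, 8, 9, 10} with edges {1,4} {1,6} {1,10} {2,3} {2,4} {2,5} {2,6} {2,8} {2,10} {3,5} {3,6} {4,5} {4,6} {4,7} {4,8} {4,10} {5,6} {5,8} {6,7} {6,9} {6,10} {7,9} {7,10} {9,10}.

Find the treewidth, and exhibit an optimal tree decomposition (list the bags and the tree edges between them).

Treewidth 3.
One such decomposition:
Bags: B1 = {2, 4, 5, 6}  B2 = {2, 4, 5, 8}  B3 = {2, 3, 5, 6}  B4 = {2, 4, 6, 10}  B5 = {4, 6, 7, 10}  B6 = {1, 4, 6, 10}  B7 = {6, 7, 9, 10}
Tree: B1–B2, B1–B3, B1–B4, B4–B5, B5–B6, B5–B7

Each bag holds 4 vertices, so the decomposition has width 3, which upper-bounds the treewidth. On the other hand G contains the 4-clique {2, 4, 5, 8}. A clique must lie in a single bag of any decomposition, so no decomposition can have width below 3. The upper and lower bounds meet at 3, so that is the treewidth.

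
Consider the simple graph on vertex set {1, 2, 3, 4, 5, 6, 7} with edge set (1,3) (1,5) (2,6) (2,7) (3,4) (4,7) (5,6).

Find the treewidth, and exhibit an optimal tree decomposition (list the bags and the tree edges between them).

Treewidth 2.
One such decomposition:
Bags: B1 = {1, 3, 5}  B2 = {3, 5, 6}  B3 = {2, 3, 6}  B4 = {2, 3, 7}  B5 = {3, 4, 7}
Tree: B1–B2, B2–B3, B3–B4, B4–B5

Each bag holds 3 vertices, so the decomposition has width 2, which upper-bounds the treewidth. Since 3–1–5–6–2–7–4–3 is a cycle in G, G is not acyclic. Forests are exactly the graphs of treewidth ≤ 1, so tw(G) ≥ 2. Therefore the treewidth is 2.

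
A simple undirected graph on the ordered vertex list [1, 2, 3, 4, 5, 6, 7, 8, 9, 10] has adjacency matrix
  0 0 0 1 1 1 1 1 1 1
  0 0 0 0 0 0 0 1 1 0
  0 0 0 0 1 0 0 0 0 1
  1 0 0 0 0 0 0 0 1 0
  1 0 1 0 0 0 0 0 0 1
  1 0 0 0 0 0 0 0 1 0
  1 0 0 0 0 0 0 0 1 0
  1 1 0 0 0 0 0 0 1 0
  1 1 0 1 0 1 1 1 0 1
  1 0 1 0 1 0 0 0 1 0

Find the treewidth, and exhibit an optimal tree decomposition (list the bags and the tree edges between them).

Every bag has size at most 3, so the width is 3 − 1 = 2 and tw(G) ≤ 2. Conversely, {1, 4, 9} is a clique of size 3, and the vertices of any clique must share a bag in every tree decomposition; so some bag has ≥ 3 vertices and tw(G) ≥ 2. Therefore the treewidth is 2.

Treewidth 2.
One such decomposition:
Bags: B1 = {1, 6, 9}  B2 = {1, 4, 9}  B3 = {1, 7, 9}  B4 = {1, 9, 10}  B5 = {1, 5, 10}  B6 = {3, 5, 10}  B7 = {1, 8, 9}  B8 = {2, 8, 9}
Tree: B1–B2, B2–B3, B2–B4, B4–B5, B5–B6, B2–B7, B7–B8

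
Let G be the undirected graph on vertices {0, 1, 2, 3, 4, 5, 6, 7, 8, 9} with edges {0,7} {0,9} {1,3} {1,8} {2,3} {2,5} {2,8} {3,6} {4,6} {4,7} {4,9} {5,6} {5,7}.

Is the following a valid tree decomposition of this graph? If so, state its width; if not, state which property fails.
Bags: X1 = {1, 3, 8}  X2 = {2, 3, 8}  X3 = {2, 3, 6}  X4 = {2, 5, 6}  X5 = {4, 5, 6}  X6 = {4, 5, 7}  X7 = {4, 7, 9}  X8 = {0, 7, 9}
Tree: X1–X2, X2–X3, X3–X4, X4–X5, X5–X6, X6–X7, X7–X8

Checking the three conditions: (i) the bags cover all of {0, 1, 2, 3, 4, 5, 6, 7, 8, 9}; (ii) for each edge, some bag contains both endpoints; (iii) the bags containing any fixed vertex form a subtree. All hold, so the decomposition is valid with width 3 − 1 = 2.

Yes; width 2.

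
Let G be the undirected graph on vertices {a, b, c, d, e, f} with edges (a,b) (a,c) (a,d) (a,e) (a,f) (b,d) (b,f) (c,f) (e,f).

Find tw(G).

2

A width-2 tree decomposition is:
Bags: B1 = {a, e, f}  B2 = {a, c, f}  B3 = {a, b, f}  B4 = {a, b, d}
Tree: B1–B2, B2–B3, B3–B4
Every bag has size at most 3, so the width is 3 − 1 = 2 and tw(G) ≤ 2. For the lower bound, the 3 vertices {a, b, d} are pairwise adjacent, and any tree decomposition puts a clique entirely inside one bag — forcing width ≥ 2. The upper and lower bounds meet at 2, so that is the treewidth.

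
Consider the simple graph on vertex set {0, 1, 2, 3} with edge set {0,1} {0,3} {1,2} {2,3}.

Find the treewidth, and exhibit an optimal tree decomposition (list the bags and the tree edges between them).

The largest bag has 3 vertices, giving width 2; this decomposition certifies tw(G) ≤ 2. The edges 2–3–0–1–2 form a cycle, so G is not a tree and its treewidth is at least 2. Hence tw(G) = 2 exactly.

Treewidth 2.
One optimal decomposition is:
Bags: B1 = {0, 2, 3}  B2 = {0, 1, 2}
Tree: B1–B2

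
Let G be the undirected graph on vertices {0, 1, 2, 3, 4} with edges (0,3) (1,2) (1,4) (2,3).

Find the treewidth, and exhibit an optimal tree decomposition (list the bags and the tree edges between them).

The largest bag has 2 vertices, giving width 1; this decomposition certifies tw(G) ≤ 1. Since G has at least one edge (e.g. 2–1), it is not an edgeless graph, so tw(G) ≥ 1. Combining the bounds, tw(G) = 1.

Treewidth 1.
One optimal decomposition is:
Bags: B1 = {1, 2}  B2 = {2, 3}  B3 = {1, 4}  B4 = {0, 3}
Tree: B1–B2, B1–B3, B2–B4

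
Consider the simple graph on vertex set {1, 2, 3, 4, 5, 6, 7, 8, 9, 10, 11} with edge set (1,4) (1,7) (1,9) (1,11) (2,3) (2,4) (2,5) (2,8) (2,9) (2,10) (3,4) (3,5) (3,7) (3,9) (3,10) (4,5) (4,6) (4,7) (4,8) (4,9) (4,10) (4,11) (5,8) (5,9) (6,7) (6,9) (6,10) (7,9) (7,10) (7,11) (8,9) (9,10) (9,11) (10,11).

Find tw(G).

A width-4 tree decomposition is:
Bags: B1 = {3, 4, 7, 9, 10}  B2 = {4, 6, 7, 9, 10}  B3 = {2, 3, 4, 9, 10}  B4 = {2, 3, 4, 5, 9}  B5 = {2, 4, 5, 8, 9}  B6 = {4, 7, 9, 10, 11}  B7 = {1, 4, 7, 9, 11}
Tree: B1–B2, B1–B3, B3–B4, B4–B5, B1–B6, B6–B7
The largest bag has 5 vertices, giving width 4; this decomposition certifies tw(G) ≤ 4. On the other hand G contains the 5-clique {2, 4, 5, 8, 9}. A clique must lie in a single bag of any decomposition, so no decomposition can have width below 4. Hence tw(G) = 4 exactly.

4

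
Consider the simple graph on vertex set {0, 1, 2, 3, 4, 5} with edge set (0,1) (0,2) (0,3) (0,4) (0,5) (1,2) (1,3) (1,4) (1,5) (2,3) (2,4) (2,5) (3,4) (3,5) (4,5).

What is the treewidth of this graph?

A width-5 tree decomposition is:
Bags: B1 = {0, 1, 2, 3, 4, 5}
Tree: (single bag)
A single bag containing all 6 vertices is trivially a valid decomposition of width 5. Conversely, {0, 1, 2, 3, 4, 5} is a clique of size 6, and the vertices of any clique must share a bag in every tree decomposition; so some bag has ≥ 6 vertices and tw(G) ≥ 5. Combining the bounds, tw(G) = 5.

5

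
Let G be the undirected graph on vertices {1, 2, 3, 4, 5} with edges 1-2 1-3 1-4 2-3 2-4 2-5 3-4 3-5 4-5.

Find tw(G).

A width-3 tree decomposition is:
Bags: B1 = {2, 3, 4, 5}  B2 = {1, 2, 3, 4}
Tree: B1–B2
Every bag has size at most 4, so the width is 4 − 1 = 3 and tw(G) ≤ 3. On the other hand G contains the 4-clique {1, 2, 3, 4}. A clique must lie in a single bag of any decomposition, so no decomposition can have width below 3. The upper and lower bounds meet at 3, so that is the treewidth.

3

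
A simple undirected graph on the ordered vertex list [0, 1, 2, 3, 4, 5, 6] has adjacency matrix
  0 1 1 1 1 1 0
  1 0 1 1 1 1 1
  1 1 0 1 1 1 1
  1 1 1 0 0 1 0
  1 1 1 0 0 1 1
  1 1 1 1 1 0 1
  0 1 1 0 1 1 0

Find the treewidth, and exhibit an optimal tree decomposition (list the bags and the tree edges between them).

Every bag has size at most 5, so the width is 5 − 1 = 4 and tw(G) ≤ 4. For the lower bound, the 5 vertices {0, 1, 2, 3, 5} are pairwise adjacent, and any tree decomposition puts a clique entirely inside one bag — forcing width ≥ 4. Therefore the treewidth is 4.

Treewidth 4.
Bags: B1 = {0, 1, 2, 4, 5}  B2 = {1, 2, 4, 5, 6}  B3 = {0, 1, 2, 3, 5}
Tree: B1–B2, B1–B3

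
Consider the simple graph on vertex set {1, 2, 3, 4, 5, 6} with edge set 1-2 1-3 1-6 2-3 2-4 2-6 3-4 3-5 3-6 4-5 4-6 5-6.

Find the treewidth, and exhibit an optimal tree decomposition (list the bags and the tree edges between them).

The largest bag has 4 vertices, giving width 3; this decomposition certifies tw(G) ≤ 3. Conversely, {1, 2, 3, 6} is a clique of size 4, and the vertices of any clique must share a bag in every tree decomposition; so some bag has ≥ 4 vertices and tw(G) ≥ 3. Hence tw(G) = 3 exactly.

Treewidth 3.
One optimal decomposition is:
Bags: B1 = {1, 2, 3, 6}  B2 = {2, 3, 4, 6}  B3 = {3, 4, 5, 6}
Tree: B1–B2, B2–B3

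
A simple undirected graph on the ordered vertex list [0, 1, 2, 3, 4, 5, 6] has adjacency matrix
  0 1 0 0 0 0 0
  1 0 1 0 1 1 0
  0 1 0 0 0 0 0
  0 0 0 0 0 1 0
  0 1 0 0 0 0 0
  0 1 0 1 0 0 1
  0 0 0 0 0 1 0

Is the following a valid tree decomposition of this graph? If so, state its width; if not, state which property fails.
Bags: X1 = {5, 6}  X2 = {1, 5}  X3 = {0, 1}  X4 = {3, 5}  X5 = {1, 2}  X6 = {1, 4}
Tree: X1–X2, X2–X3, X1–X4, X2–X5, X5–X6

Yes; width 1.

Every vertex of G appears in some bag (union = {0, 1, 2, 3, 4, 5, 6}); every edge is covered by a bag; and for each vertex v the set of bags containing v is connected in the bag tree. The decomposition is therefore valid. The largest bag has 2 vertices, so the width is 1.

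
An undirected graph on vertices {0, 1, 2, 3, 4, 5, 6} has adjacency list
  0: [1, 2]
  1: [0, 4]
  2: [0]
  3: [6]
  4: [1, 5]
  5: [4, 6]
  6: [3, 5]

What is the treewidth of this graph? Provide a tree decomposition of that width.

The largest bag has 2 vertices, giving width 1; this decomposition certifies tw(G) ≤ 1. Any graph with an edge has treewidth ≥ 1, and G has the edge 3–6. Combining the bounds, tw(G) = 1.

Treewidth 1.
Bags: B1 = {3, 6}  B2 = {5, 6}  B3 = {4, 5}  B4 = {1, 4}  B5 = {0, 1}  B6 = {0, 2}
Tree: B1–B2, B2–B3, B3–B4, B4–B5, B5–B6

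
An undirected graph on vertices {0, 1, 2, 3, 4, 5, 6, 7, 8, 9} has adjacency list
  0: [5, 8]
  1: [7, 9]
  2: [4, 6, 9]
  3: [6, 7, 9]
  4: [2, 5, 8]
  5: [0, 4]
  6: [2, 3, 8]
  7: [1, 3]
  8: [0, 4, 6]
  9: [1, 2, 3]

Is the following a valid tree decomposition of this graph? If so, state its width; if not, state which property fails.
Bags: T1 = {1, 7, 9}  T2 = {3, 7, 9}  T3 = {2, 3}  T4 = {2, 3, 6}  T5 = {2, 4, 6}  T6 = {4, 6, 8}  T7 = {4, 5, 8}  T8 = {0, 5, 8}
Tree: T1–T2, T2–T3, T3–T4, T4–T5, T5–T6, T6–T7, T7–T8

A tree decomposition must satisfy three properties: every vertex lies in some bag; for every edge, both endpoints lie together in some bag; and for every vertex, the bags containing it form a connected subtree. Here edge (9,2) lies in no bag, so the decomposition is invalid.

No — edge (9,2) lies in no bag.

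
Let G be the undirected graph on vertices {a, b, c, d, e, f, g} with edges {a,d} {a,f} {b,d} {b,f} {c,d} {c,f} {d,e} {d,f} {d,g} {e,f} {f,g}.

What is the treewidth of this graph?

2

A width-2 tree decomposition is:
Bags: B1 = {a, d, f}  B2 = {d, e, f}  B3 = {d, f, g}  B4 = {b, d, f}  B5 = {c, d, f}
Tree: B1–B2, B2–B3, B3–B4, B1–B5
Each bag holds 3 vertices, so the decomposition has width 2, which upper-bounds the treewidth. Conversely, {d, f, g} is a clique of size 3, and the vertices of any clique must share a bag in every tree decomposition; so some bag has ≥ 3 vertices and tw(G) ≥ 2. Hence tw(G) = 2 exactly.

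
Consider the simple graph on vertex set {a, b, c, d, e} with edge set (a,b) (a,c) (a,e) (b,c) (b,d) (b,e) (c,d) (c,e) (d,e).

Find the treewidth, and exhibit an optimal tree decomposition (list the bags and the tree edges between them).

Treewidth 3.
One optimal decomposition is:
Bags: B1 = {a, b, c, e}  B2 = {b, c, d, e}
Tree: B1–B2

The largest bag has 4 vertices, giving width 3; this decomposition certifies tw(G) ≤ 3. For the lower bound, the 4 vertices {b, c, d, e} are pairwise adjacent, and any tree decomposition puts a clique entirely inside one bag — forcing width ≥ 3. Combining the bounds, tw(G) = 3.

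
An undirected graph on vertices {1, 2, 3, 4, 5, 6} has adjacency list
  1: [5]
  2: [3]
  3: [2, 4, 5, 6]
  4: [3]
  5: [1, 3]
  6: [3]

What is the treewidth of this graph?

1

A width-1 tree decomposition is:
Bags: B1 = {1, 5}  B2 = {3, 5}  B3 = {2, 3}  B4 = {3, 4}  B5 = {3, 6}
Tree: B1–B2, B2–B3, B3–B4, B2–B5
Each bag holds 2 vertices, so the decomposition has width 1, which upper-bounds the treewidth. Since G has at least one edge (e.g. 5–1), it is not an edgeless graph, so tw(G) ≥ 1. Combining the bounds, tw(G) = 1.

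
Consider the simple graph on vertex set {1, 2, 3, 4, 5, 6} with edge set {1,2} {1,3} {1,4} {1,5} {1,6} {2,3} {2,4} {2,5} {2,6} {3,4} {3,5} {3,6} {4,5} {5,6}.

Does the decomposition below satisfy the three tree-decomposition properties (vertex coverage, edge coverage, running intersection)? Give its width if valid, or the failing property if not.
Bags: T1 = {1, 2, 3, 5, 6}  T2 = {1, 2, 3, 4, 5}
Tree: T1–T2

Vertex coverage: the bags together contain {1, 2, 3, 4, 5, 6}, the full vertex set. Edge coverage: each edge of G has both endpoints in at least one bag. Running intersection: for every vertex, the bags containing it form a connected subtree. All three properties hold, so this is a valid tree decomposition of width max|bag| − 1 = 4, and hence tw(G) ≤ 4.

Yes; width 4.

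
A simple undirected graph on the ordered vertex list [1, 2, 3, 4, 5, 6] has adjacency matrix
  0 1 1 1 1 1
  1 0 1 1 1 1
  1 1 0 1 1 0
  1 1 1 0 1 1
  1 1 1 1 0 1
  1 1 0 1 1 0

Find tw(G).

A width-4 tree decomposition is:
Bags: B1 = {1, 2, 4, 5, 6}  B2 = {1, 2, 3, 4, 5}
Tree: B1–B2
The largest bag has 5 vertices, giving width 4; this decomposition certifies tw(G) ≤ 4. On the other hand G contains the 5-clique {1, 2, 3, 4, 5}. A clique must lie in a single bag of any decomposition, so no decomposition can have width below 4. The upper and lower bounds meet at 4, so that is the treewidth.

4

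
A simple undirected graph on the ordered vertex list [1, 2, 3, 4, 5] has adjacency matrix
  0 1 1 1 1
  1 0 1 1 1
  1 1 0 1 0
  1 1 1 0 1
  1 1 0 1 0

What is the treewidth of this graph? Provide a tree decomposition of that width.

Every bag has size at most 4, so the width is 4 − 1 = 3 and tw(G) ≤ 3. On the other hand G contains the 4-clique {1, 2, 3, 4}. A clique must lie in a single bag of any decomposition, so no decomposition can have width below 3. Combining the bounds, tw(G) = 3.

Treewidth 3.
One optimal decomposition is:
Bags: B1 = {1, 2, 3, 4}  B2 = {1, 2, 4, 5}
Tree: B1–B2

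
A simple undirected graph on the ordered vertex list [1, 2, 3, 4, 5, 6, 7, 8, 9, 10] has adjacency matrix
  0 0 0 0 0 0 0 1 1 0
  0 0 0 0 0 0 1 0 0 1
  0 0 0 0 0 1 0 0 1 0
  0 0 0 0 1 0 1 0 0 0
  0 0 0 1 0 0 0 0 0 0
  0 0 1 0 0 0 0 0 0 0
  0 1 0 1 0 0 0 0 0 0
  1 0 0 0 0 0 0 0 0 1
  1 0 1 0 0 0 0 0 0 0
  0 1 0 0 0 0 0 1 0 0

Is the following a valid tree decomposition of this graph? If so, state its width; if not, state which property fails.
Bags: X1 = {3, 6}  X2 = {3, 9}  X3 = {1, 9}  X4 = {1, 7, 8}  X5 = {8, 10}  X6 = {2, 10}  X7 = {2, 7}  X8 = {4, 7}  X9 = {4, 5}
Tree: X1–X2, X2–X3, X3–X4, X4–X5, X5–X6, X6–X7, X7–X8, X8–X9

No — bags containing vertex 7 are not connected in the tree.

A tree decomposition must satisfy three properties: every vertex lies in some bag; for every edge, both endpoints lie together in some bag; and for every vertex, the bags containing it form a connected subtree. Here bags containing vertex 7 are not connected in the tree, so the decomposition is invalid.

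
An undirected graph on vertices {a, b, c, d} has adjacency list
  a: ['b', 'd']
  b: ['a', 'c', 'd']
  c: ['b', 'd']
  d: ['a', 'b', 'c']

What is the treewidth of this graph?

2

A width-2 tree decomposition is:
Bags: B1 = {a, b, d}  B2 = {b, c, d}
Tree: B1–B2
The largest bag has 3 vertices, giving width 2; this decomposition certifies tw(G) ≤ 2. Conversely, {b, c, d} is a clique of size 3, and the vertices of any clique must share a bag in every tree decomposition; so some bag has ≥ 3 vertices and tw(G) ≥ 2. The upper and lower bounds meet at 2, so that is the treewidth.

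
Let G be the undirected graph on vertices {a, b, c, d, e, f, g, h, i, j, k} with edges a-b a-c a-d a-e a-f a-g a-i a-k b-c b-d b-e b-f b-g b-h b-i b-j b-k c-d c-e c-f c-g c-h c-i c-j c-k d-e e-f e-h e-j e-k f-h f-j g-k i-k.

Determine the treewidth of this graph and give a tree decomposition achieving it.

The largest bag has 5 vertices, giving width 4; this decomposition certifies tw(G) ≤ 4. On the other hand G contains the 5-clique {b, c, e, f, j}. A clique must lie in a single bag of any decomposition, so no decomposition can have width below 4. Therefore the treewidth is 4.

Treewidth 4.
One optimal decomposition is:
Bags: B1 = {a, b, c, i, k}  B2 = {a, b, c, e, k}  B3 = {a, b, c, g, k}  B4 = {a, b, c, e, f}  B5 = {b, c, e, f, h}  B6 = {b, c, e, f, j}  B7 = {a, b, c, d, e}
Tree: B1–B2, B2–B3, B2–B4, B4–B5, B4–B6, B4–B7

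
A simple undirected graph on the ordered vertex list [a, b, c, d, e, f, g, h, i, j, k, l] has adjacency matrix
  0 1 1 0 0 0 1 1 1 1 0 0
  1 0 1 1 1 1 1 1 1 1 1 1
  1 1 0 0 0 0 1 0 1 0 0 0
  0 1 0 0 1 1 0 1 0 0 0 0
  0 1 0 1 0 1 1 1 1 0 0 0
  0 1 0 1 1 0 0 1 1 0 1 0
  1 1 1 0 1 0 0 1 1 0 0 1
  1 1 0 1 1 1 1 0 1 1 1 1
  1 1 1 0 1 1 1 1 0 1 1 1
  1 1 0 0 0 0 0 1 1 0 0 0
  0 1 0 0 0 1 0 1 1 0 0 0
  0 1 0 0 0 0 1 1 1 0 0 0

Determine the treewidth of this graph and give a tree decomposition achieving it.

Every bag has size at most 5, so the width is 5 − 1 = 4 and tw(G) ≤ 4. For the lower bound, the 5 vertices {b, d, e, f, h} are pairwise adjacent, and any tree decomposition puts a clique entirely inside one bag — forcing width ≥ 4. Hence tw(G) = 4 exactly.

Treewidth 4.
Bags: B1 = {a, b, g, h, i}  B2 = {b, e, g, h, i}  B3 = {a, b, h, i, j}  B4 = {b, e, f, h, i}  B5 = {b, g, h, i, l}  B6 = {b, d, e, f, h}  B7 = {a, b, c, g, i}  B8 = {b, f, h, i, k}
Tree: B1–B2, B1–B3, B2–B4, B1–B5, B4–B6, B1–B7, B4–B8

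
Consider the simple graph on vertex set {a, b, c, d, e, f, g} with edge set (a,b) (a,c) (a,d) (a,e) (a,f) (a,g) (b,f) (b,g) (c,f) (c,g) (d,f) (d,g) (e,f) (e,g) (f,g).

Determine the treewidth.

A width-3 tree decomposition is:
Bags: B1 = {a, c, f, g}  B2 = {a, b, f, g}  B3 = {a, d, f, g}  B4 = {a, e, f, g}
Tree: B1–B2, B2–B3, B2–B4
Every bag has size at most 4, so the width is 4 − 1 = 3 and tw(G) ≤ 3. On the other hand G contains the 4-clique {a, d, f, g}. A clique must lie in a single bag of any decomposition, so no decomposition can have width below 3. Hence tw(G) = 3 exactly.

3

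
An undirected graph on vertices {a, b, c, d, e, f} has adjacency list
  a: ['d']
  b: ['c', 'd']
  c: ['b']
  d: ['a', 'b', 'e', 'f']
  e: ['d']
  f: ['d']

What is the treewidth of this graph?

A width-1 tree decomposition is:
Bags: B1 = {b, c}  B2 = {b, d}  B3 = {d, e}  B4 = {a, d}  B5 = {d, f}
Tree: B1–B2, B2–B3, B3–B4, B4–B5
The largest bag has 2 vertices, giving width 1; this decomposition certifies tw(G) ≤ 1. G has an edge, so its treewidth is at least 1. Combining the bounds, tw(G) = 1.

1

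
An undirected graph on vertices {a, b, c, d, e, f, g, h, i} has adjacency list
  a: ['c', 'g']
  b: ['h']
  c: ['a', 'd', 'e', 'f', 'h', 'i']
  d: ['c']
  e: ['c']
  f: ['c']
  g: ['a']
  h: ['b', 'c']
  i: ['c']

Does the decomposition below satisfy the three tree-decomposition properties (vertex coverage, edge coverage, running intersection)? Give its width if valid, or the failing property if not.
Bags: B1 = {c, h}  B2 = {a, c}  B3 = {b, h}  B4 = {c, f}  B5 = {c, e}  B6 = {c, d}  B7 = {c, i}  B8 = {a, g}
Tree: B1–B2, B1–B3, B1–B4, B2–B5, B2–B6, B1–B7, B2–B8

Checking the three conditions: (i) the bags cover all of {a, b, c, d, e, f, g, h, i}; (ii) for each edge, some bag contains both endpoints; (iii) the bags containing any fixed vertex form a subtree. All hold, so the decomposition is valid with width 2 − 1 = 1.

Yes; width 1.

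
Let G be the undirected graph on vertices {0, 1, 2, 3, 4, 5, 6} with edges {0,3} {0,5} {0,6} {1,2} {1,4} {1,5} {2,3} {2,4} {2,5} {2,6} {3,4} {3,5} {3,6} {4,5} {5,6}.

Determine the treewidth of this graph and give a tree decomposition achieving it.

Every bag has size at most 4, so the width is 4 − 1 = 3 and tw(G) ≤ 3. On the other hand G contains the 4-clique {0, 3, 5, 6}. A clique must lie in a single bag of any decomposition, so no decomposition can have width below 3. The upper and lower bounds meet at 3, so that is the treewidth.

Treewidth 3.
One optimal decomposition is:
Bags: B1 = {2, 3, 5, 6}  B2 = {2, 3, 4, 5}  B3 = {0, 3, 5, 6}  B4 = {1, 2, 4, 5}
Tree: B1–B2, B1–B3, B2–B4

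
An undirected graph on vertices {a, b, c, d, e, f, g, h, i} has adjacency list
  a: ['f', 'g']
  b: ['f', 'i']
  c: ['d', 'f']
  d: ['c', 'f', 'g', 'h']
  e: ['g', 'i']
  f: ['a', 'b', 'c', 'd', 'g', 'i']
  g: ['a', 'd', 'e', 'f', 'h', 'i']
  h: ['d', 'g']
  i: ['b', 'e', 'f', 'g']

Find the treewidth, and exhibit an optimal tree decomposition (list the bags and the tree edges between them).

Treewidth 2.
One such decomposition:
Bags: B1 = {d, f, g}  B2 = {f, g, i}  B3 = {d, g, h}  B4 = {e, g, i}  B5 = {a, f, g}  B6 = {b, f, i}  B7 = {c, d, f}
Tree: B1–B2, B1–B3, B2–B4, B1–B5, B2–B6, B1–B7

Each bag holds 3 vertices, so the decomposition has width 2, which upper-bounds the treewidth. For the lower bound, the 3 vertices {e, g, i} are pairwise adjacent, and any tree decomposition puts a clique entirely inside one bag — forcing width ≥ 2. Therefore the treewidth is 2.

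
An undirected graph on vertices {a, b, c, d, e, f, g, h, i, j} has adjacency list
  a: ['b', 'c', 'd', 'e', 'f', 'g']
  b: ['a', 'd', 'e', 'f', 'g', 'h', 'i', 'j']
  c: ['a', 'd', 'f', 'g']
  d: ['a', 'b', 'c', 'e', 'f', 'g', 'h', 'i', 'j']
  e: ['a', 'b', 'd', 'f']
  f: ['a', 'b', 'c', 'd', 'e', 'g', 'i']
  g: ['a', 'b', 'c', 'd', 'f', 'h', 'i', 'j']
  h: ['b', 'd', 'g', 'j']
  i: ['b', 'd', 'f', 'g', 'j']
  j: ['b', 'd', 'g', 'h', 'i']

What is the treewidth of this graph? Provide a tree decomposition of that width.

Each bag holds 5 vertices, so the decomposition has width 4, which upper-bounds the treewidth. For the lower bound, the 5 vertices {a, c, d, f, g} are pairwise adjacent, and any tree decomposition puts a clique entirely inside one bag — forcing width ≥ 4. Combining the bounds, tw(G) = 4.

Treewidth 4.
Bags: B1 = {b, d, g, i, j}  B2 = {b, d, g, h, j}  B3 = {b, d, f, g, i}  B4 = {a, b, d, f, g}  B5 = {a, b, d, e, f}  B6 = {a, c, d, f, g}
Tree: B1–B2, B1–B3, B3–B4, B4–B5, B4–B6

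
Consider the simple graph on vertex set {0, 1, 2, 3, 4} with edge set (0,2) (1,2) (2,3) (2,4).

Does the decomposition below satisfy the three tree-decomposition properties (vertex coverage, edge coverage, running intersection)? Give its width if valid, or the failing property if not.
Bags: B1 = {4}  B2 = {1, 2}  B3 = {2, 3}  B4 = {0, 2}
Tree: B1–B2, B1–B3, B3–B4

No — edge (2,4) lies in no bag.

A tree decomposition must satisfy three properties: every vertex lies in some bag; for every edge, both endpoints lie together in some bag; and for every vertex, the bags containing it form a connected subtree. Here edge (2,4) lies in no bag, so the decomposition is invalid.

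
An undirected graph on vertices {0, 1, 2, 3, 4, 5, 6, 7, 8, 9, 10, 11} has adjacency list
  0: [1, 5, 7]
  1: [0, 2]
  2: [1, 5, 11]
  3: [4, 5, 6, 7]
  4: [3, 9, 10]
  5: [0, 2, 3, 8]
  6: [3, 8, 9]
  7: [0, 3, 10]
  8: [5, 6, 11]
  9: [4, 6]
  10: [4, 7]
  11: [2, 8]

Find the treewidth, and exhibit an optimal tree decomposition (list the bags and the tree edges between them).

Treewidth 3.
One optimal decomposition is:
Bags: B1 = {0, 1, 2, 11}  B2 = {0, 2, 5, 11}  B3 = {0, 5, 8, 11}  B4 = {0, 5, 7, 8}  B5 = {3, 5, 7, 8}  B6 = {3, 6, 7, 8}  B7 = {3, 6, 7, 10}  B8 = {3, 4, 6, 10}  B9 = {4, 6, 9, 10}
Tree: B1–B2, B2–B3, B3–B4, B4–B5, B5–B6, B6–B7, B7–B8, B8–B9

Each bag holds 4 vertices, so the decomposition has width 3, which upper-bounds the treewidth. For the lower bound: the 4 vertex sets {1,2,11}, {0}, {5}, {3,6,7,8} are disjoint, each induces a connected subgraph, and every pair is joined by at least one edge of G. Contracting each set to a single vertex therefore yields K_{4} as a minor, and since treewidth is minor-monotone, tw(G) ≥ tw(K_{4}) = 3. Therefore the treewidth is 3.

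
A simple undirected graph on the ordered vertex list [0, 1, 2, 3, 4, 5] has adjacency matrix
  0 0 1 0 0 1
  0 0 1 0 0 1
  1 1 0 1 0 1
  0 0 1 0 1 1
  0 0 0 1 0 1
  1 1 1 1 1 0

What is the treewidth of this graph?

A width-2 tree decomposition is:
Bags: B1 = {3, 4, 5}  B2 = {2, 3, 5}  B3 = {0, 2, 5}  B4 = {1, 2, 5}
Tree: B1–B2, B2–B3, B3–B4
Every bag has size at most 3, so the width is 3 − 1 = 2 and tw(G) ≤ 2. For the lower bound, the 3 vertices {0, 2, 5} are pairwise adjacent, and any tree decomposition puts a clique entirely inside one bag — forcing width ≥ 2. Combining the bounds, tw(G) = 2.

2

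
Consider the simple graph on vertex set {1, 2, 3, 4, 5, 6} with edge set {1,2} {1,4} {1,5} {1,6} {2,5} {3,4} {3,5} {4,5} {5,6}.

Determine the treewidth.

A width-2 tree decomposition is:
Bags: B1 = {1, 4, 5}  B2 = {1, 2, 5}  B3 = {3, 4, 5}  B4 = {1, 5, 6}
Tree: B1–B2, B1–B3, B1–B4
Each bag holds 3 vertices, so the decomposition has width 2, which upper-bounds the treewidth. On the other hand G contains the 3-clique {1, 2, 5}. A clique must lie in a single bag of any decomposition, so no decomposition can have width below 2. Therefore the treewidth is 2.

2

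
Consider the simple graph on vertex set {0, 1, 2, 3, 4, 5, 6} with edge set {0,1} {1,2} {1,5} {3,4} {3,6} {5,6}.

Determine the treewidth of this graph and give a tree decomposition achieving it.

Treewidth 1.
One optimal decomposition is:
Bags: B1 = {3, 6}  B2 = {5, 6}  B3 = {1, 5}  B4 = {3, 4}  B5 = {0, 1}  B6 = {1, 2}
Tree: B1–B2, B2–B3, B1–B4, B3–B5, B5–B6

Every bag has size at most 2, so the width is 2 − 1 = 1 and tw(G) ≤ 1. Any graph with an edge has treewidth ≥ 1, and G has the edge 6–3. Therefore the treewidth is 1.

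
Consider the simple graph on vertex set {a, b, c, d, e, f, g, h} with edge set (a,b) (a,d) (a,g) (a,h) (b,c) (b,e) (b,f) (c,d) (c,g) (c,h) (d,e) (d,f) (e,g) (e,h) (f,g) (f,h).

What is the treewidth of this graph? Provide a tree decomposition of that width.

The largest bag has 5 vertices, giving width 4; this decomposition certifies tw(G) ≤ 4. For the lower bound: the 5 vertex sets {e,g}, {d,f}, {a,h}, {c}, {b} are disjoint, each induces a connected subgraph, and every pair is joined by at least one edge of G. Contracting each set to a single vertex therefore yields K_{5} as a minor, and since treewidth is minor-monotone, tw(G) ≥ tw(K_{5}) = 4. Combining the bounds, tw(G) = 4.

Treewidth 4.
One such decomposition:
Bags: B1 = {a, c, e, f, g}  B2 = {a, c, d, e, f}  B3 = {a, c, e, f, h}  B4 = {a, b, c, e, f}
Tree: B1–B2, B2–B3, B3–B4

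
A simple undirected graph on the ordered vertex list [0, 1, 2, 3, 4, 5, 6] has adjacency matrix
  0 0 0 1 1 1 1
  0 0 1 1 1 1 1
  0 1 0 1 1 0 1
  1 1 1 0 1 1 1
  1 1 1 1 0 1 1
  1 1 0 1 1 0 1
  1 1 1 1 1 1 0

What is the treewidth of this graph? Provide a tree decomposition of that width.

Treewidth 4.
One such decomposition:
Bags: B1 = {0, 3, 4, 5, 6}  B2 = {1, 3, 4, 5, 6}  B3 = {1, 2, 3, 4, 6}
Tree: B1–B2, B2–B3

Every bag has size at most 5, so the width is 5 − 1 = 4 and tw(G) ≤ 4. On the other hand G contains the 5-clique {0, 3, 4, 5, 6}. A clique must lie in a single bag of any decomposition, so no decomposition can have width below 4. Therefore the treewidth is 4.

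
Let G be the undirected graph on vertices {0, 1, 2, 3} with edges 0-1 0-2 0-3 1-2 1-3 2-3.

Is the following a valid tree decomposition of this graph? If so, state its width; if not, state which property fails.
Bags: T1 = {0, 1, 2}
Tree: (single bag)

A tree decomposition must satisfy three properties: every vertex lies in some bag; for every edge, both endpoints lie together in some bag; and for every vertex, the bags containing it form a connected subtree. Here vertex 3 appears in no bag, so the decomposition is invalid.

No — vertex 3 appears in no bag.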